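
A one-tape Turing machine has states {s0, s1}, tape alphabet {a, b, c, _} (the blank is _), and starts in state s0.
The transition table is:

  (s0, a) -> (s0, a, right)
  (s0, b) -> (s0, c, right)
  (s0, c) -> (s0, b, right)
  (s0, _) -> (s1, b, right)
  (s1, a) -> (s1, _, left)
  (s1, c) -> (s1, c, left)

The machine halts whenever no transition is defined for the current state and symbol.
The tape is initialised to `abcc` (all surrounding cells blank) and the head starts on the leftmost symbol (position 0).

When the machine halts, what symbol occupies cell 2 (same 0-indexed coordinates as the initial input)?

b

s0 | [a]bcc__   read a → write a, move right, go to s0
s0 | a[b]cc__   read b → write c, move right, go to s0
s0 | ac[c]c__   read c → write b, move right, go to s0
s0 | acb[c]__   read c → write b, move right, go to s0
s0 | acbb[_]_   read _ → write b, move right, go to s1
s1 | acbbb[_]
Cell 2 holds b when M halts.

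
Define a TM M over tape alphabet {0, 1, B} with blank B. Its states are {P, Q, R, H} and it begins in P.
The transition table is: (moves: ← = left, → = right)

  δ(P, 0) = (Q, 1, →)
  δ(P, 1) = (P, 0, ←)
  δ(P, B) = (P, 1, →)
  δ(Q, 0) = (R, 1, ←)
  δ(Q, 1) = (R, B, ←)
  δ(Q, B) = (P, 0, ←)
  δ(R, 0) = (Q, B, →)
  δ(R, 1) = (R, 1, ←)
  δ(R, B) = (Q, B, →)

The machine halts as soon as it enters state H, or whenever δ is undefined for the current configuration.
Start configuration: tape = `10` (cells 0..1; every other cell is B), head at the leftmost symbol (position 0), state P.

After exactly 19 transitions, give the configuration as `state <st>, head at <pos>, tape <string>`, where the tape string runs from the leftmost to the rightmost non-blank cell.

P | BBB[1]0   read 1 → write 0, move ←, go to P
P | BB[B]00   read B → write 1, move →, go to P
P | BB1[0]0   read 0 → write 1, move →, go to Q
Q | BB11[0]   read 0 → write 1, move ←, go to R
R | BB1[1]1   read 1 → write 1, move ←, go to R
R | BB[1]11   read 1 → write 1, move ←, go to R
R | B[B]111   read B → write B, move →, go to Q
Q | BB[1]11   read 1 → write B, move ←, go to R
R | B[B]B11   read B → write B, move →, go to Q
Q | BB[B]11   read B → write 0, move ←, go to P
P | B[B]011   read B → write 1, move →, go to P
P | B1[0]11   read 0 → write 1, move →, go to Q
Q | B11[1]1   read 1 → write B, move ←, go to R
R | B1[1]B1   read 1 → write 1, move ←, go to R
R | B[1]1B1   read 1 → write 1, move ←, go to R
R | [B]11B1   read B → write B, move →, go to Q
Q | B[1]1B1   read 1 → write B, move ←, go to R
R | [B]B1B1   read B → write B, move →, go to Q
Q | B[B]1B1   read B → write 0, move ←, go to P
P | [B]01B1
After 19 steps: state P, head at -3, tape 01B1.

state P, head at -3, tape 01B1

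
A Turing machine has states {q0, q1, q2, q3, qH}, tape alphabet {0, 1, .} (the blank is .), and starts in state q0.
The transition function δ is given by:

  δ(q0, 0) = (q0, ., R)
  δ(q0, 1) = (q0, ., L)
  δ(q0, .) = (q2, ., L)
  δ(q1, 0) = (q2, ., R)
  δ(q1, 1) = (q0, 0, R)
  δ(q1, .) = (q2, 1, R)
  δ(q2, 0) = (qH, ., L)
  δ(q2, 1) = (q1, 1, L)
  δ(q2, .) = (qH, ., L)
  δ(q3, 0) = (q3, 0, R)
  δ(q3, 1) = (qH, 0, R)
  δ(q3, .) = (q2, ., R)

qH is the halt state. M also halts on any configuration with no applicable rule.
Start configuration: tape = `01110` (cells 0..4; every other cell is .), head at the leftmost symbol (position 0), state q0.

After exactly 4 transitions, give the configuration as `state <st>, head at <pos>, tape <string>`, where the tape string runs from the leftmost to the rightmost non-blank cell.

state=q0 head=0 tape=..[0]1110   (q0,0)→(q0,.,R)
state=q0 head=1 tape=...[1]110   (q0,1)→(q0,.,L)
state=q0 head=0 tape=..[.].110   (q0,.)→(q2,.,L)
state=q2 head=-1 tape=.[.]..110   (q2,.)→(qH,.,L)
state=qH head=-2 tape=[.]...110
After 4 steps: state qH, head at -2, tape 110.

state qH, head at -2, tape 110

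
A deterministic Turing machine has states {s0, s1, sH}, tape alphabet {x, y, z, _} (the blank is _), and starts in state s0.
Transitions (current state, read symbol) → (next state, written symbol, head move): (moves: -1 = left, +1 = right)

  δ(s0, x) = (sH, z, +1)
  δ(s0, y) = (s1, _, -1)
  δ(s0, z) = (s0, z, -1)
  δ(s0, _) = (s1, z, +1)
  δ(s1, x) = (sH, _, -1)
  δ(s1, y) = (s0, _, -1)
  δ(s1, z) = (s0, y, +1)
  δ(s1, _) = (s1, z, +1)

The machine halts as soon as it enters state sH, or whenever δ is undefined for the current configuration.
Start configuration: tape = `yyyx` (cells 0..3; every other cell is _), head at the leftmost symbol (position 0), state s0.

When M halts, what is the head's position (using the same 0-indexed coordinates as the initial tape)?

state=s0 head=0 tape=__[y]yyx   (s0,y)→(s1,_,-1)
state=s1 head=-1 tape=_[_]_yyx   (s1,_)→(s1,z,+1)
state=s1 head=0 tape=_z[_]yyx   (s1,_)→(s1,z,+1)
state=s1 head=1 tape=_zz[y]yx   (s1,y)→(s0,_,-1)
state=s0 head=0 tape=_z[z]_yx   (s0,z)→(s0,z,-1)
state=s0 head=-1 tape=_[z]z_yx   (s0,z)→(s0,z,-1)
state=s0 head=-2 tape=[_]zz_yx   (s0,_)→(s1,z,+1)
state=s1 head=-1 tape=z[z]z_yx   (s1,z)→(s0,y,+1)
state=s0 head=0 tape=zy[z]_yx   (s0,z)→(s0,z,-1)
state=s0 head=-1 tape=z[y]z_yx   (s0,y)→(s1,_,-1)
state=s1 head=-2 tape=[z]_z_yx   (s1,z)→(s0,y,+1)
state=s0 head=-1 tape=y[_]z_yx   (s0,_)→(s1,z,+1)
state=s1 head=0 tape=yz[z]_yx   (s1,z)→(s0,y,+1)
state=s0 head=1 tape=yzy[_]yx   (s0,_)→(s1,z,+1)
state=s1 head=2 tape=yzyz[y]x   (s1,y)→(s0,_,-1)
state=s0 head=1 tape=yzy[z]_x   (s0,z)→(s0,z,-1)
state=s0 head=0 tape=yz[y]z_x   (s0,y)→(s1,_,-1)
state=s1 head=-1 tape=y[z]_z_x   (s1,z)→(s0,y,+1)
state=s0 head=0 tape=yy[_]z_x   (s0,_)→(s1,z,+1)
state=s1 head=1 tape=yyz[z]_x   (s1,z)→(s0,y,+1)
state=s0 head=2 tape=yyzy[_]x   (s0,_)→(s1,z,+1)
state=s1 head=3 tape=yyzyz[x]   (s1,x)→(sH,_,-1)
state=sH head=2 tape=yyzy[z]_
At halt the head is at cell 2.

2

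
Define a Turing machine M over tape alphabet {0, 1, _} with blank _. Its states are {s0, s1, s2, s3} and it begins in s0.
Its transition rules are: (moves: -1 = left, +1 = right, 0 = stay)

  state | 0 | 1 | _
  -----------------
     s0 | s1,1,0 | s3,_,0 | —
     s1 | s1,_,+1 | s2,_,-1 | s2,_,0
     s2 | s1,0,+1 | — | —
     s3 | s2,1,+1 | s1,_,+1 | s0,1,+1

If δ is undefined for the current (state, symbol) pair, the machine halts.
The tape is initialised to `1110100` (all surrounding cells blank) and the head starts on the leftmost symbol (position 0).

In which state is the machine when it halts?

s2

s0 | [1]110100   read 1 → write _, move 0, go to s3
s3 | [_]110100   read _ → write 1, move +1, go to s0
s0 | 1[1]10100   read 1 → write _, move 0, go to s3
s3 | 1[_]10100   read _ → write 1, move +1, go to s0
s0 | 11[1]0100   read 1 → write _, move 0, go to s3
s3 | 11[_]0100   read _ → write 1, move +1, go to s0
s0 | 111[0]100   read 0 → write 1, move 0, go to s1
s1 | 111[1]100   read 1 → write _, move -1, go to s2
s2 | 11[1]_100
No transition is defined for (s2, 1); M halts in state s2.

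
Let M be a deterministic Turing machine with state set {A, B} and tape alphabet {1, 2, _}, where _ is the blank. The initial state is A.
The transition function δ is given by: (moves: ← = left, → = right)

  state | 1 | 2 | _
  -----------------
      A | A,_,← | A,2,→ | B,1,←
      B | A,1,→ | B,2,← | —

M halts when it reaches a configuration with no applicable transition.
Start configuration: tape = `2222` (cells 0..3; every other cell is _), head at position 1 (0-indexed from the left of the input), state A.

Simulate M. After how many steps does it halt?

state=A head=1 tape=_2[2]22_   (A,2)→(A,2,→)
state=A head=2 tape=_22[2]2_   (A,2)→(A,2,→)
state=A head=3 tape=_222[2]_   (A,2)→(A,2,→)
state=A head=4 tape=_2222[_]   (A,_)→(B,1,←)
state=B head=3 tape=_222[2]1   (B,2)→(B,2,←)
state=B head=2 tape=_22[2]21   (B,2)→(B,2,←)
state=B head=1 tape=_2[2]221   (B,2)→(B,2,←)
state=B head=0 tape=_[2]2221   (B,2)→(B,2,←)
state=B head=-1 tape=[_]22221
M halts after 8 transitions.

8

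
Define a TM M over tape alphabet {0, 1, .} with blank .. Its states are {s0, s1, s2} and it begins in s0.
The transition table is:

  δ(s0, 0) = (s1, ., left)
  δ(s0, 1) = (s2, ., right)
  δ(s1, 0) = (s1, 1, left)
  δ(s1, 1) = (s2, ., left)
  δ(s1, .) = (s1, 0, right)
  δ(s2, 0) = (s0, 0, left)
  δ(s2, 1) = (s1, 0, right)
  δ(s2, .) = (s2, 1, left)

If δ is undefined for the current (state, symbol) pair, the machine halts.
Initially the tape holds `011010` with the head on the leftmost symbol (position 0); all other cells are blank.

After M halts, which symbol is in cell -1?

s0 | ....[0]11010   read 0 → write ., move left, go to s1
s1 | ...[.].11010   read . → write 0, move right, go to s1
s1 | ...0[.]11010   read . → write 0, move right, go to s1
s1 | ...00[1]1010   read 1 → write ., move left, go to s2
s2 | ...0[0].1010   read 0 → write 0, move left, go to s0
s0 | ...[0]0.1010   read 0 → write ., move left, go to s1
s1 | ..[.].0.1010   read . → write 0, move right, go to s1
s1 | ..0[.]0.1010   read . → write 0, move right, go to s1
s1 | ..00[0].1010   read 0 → write 1, move left, go to s1
s1 | ..0[0]1.1010   read 0 → write 1, move left, go to s1
s1 | ..[0]11.1010   read 0 → write 1, move left, go to s1
s1 | .[.]111.1010   read . → write 0, move right, go to s1
s1 | .0[1]11.1010   read 1 → write ., move left, go to s2
s2 | .[0].11.1010   read 0 → write 0, move left, go to s0
s0 | [.]0.11.1010
Cell -1 holds 1 when M halts.

1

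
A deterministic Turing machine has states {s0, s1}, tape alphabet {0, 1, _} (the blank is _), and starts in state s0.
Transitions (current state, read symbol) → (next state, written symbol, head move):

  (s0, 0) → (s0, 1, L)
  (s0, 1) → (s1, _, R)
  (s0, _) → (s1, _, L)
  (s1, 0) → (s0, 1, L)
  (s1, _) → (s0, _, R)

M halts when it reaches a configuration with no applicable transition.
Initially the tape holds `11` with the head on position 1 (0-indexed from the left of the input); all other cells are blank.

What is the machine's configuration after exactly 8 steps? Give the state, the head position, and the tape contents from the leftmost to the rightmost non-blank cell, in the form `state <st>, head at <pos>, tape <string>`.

state s0, head at 3, tape 1

s0 | 1[1]__   read 1 → write _, move R, go to s1
s1 | 1_[_]_   read _ → write _, move R, go to s0
s0 | 1__[_]   read _ → write _, move L, go to s1
s1 | 1_[_]_   read _ → write _, move R, go to s0
s0 | 1__[_]   read _ → write _, move L, go to s1
s1 | 1_[_]_   read _ → write _, move R, go to s0
s0 | 1__[_]   read _ → write _, move L, go to s1
s1 | 1_[_]_   read _ → write _, move R, go to s0
s0 | 1__[_]
After 8 steps: state s0, head at 3, tape 1.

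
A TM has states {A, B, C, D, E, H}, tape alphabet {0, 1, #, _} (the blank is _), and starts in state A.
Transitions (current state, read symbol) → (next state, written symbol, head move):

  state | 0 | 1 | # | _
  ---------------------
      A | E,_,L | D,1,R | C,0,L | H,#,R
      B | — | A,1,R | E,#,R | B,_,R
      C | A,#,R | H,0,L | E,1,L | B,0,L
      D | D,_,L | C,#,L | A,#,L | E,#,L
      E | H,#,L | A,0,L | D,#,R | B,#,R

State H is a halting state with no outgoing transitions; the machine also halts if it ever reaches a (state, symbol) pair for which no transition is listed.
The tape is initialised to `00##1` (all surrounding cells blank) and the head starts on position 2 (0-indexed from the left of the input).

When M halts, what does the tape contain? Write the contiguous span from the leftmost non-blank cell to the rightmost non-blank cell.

A | __00[#]#1   read # → write 0, move L, go to C
C | __0[0]0#1   read 0 → write #, move R, go to A
A | __0#[0]#1   read 0 → write _, move L, go to E
E | __0[#]_#1   read # → write #, move R, go to D
D | __0#[_]#1   read _ → write #, move L, go to E
E | __0[#]##1   read # → write #, move R, go to D
D | __0#[#]#1   read # → write #, move L, go to A
A | __0[#]##1   read # → write 0, move L, go to C
C | __[0]0##1   read 0 → write #, move R, go to A
A | __#[0]##1   read 0 → write _, move L, go to E
E | __[#]_##1   read # → write #, move R, go to D
D | __#[_]##1   read _ → write #, move L, go to E
E | __[#]###1   read # → write #, move R, go to D
D | __#[#]##1   read # → write #, move L, go to A
A | __[#]###1   read # → write 0, move L, go to C
C | _[_]0###1   read _ → write 0, move L, go to B
B | [_]00###1   read _ → write _, move R, go to B
B | _[0]0###1
The non-blank tape span at halt is 00###1.

00###1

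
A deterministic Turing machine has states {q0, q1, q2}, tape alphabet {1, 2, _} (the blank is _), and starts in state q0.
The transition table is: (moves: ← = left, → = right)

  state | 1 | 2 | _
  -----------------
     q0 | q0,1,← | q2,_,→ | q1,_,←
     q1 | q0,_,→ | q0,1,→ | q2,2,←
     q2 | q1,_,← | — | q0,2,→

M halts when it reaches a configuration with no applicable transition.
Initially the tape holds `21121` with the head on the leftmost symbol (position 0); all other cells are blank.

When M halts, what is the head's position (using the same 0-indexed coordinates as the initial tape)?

2

state=q0 head=0 tape=_[2]1121   (q0,2)→(q2,_,→)
state=q2 head=1 tape=__[1]121   (q2,1)→(q1,_,←)
state=q1 head=0 tape=_[_]_121   (q1,_)→(q2,2,←)
state=q2 head=-1 tape=[_]2_121   (q2,_)→(q0,2,→)
state=q0 head=0 tape=2[2]_121   (q0,2)→(q2,_,→)
state=q2 head=1 tape=2_[_]121   (q2,_)→(q0,2,→)
state=q0 head=2 tape=2_2[1]21   (q0,1)→(q0,1,←)
state=q0 head=1 tape=2_[2]121   (q0,2)→(q2,_,→)
state=q2 head=2 tape=2__[1]21   (q2,1)→(q1,_,←)
state=q1 head=1 tape=2_[_]_21   (q1,_)→(q2,2,←)
state=q2 head=0 tape=2[_]2_21   (q2,_)→(q0,2,→)
state=q0 head=1 tape=22[2]_21   (q0,2)→(q2,_,→)
state=q2 head=2 tape=22_[_]21   (q2,_)→(q0,2,→)
state=q0 head=3 tape=22_2[2]1   (q0,2)→(q2,_,→)
state=q2 head=4 tape=22_2_[1]   (q2,1)→(q1,_,←)
state=q1 head=3 tape=22_2[_]_   (q1,_)→(q2,2,←)
state=q2 head=2 tape=22_[2]2_
At halt the head is at cell 2.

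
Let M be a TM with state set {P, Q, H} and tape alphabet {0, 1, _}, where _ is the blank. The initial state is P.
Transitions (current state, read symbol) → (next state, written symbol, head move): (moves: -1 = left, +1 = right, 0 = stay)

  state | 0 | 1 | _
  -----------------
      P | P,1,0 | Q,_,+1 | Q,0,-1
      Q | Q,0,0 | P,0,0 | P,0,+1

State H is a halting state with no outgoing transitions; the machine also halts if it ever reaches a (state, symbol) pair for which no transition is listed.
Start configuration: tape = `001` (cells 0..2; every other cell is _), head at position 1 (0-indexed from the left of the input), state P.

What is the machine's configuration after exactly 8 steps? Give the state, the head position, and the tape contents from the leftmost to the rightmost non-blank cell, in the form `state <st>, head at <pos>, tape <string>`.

state=P head=1 tape=0[0]1__   (P,0)→(P,1,0)
state=P head=1 tape=0[1]1__   (P,1)→(Q,_,+1)
state=Q head=2 tape=0_[1]__   (Q,1)→(P,0,0)
state=P head=2 tape=0_[0]__   (P,0)→(P,1,0)
state=P head=2 tape=0_[1]__   (P,1)→(Q,_,+1)
state=Q head=3 tape=0__[_]_   (Q,_)→(P,0,+1)
state=P head=4 tape=0__0[_]   (P,_)→(Q,0,-1)
state=Q head=3 tape=0__[0]0   (Q,0)→(Q,0,0)
state=Q head=3 tape=0__[0]0
After 8 steps: state Q, head at 3, tape 0__00.

state Q, head at 3, tape 0__00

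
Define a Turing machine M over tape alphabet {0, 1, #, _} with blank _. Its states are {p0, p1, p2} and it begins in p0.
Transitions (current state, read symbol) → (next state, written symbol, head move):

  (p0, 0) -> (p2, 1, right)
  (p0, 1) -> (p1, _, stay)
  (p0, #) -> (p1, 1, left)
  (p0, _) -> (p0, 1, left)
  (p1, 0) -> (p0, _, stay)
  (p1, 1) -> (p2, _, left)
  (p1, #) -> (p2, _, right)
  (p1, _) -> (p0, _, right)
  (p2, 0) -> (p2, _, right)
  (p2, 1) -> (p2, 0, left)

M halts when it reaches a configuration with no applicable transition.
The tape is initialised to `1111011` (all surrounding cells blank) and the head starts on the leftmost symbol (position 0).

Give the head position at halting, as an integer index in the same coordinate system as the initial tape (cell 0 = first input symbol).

p0 | [1]111011   read 1 → write _, move stay, go to p1
p1 | [_]111011   read _ → write _, move right, go to p0
p0 | _[1]11011   read 1 → write _, move stay, go to p1
p1 | _[_]11011   read _ → write _, move right, go to p0
p0 | __[1]1011   read 1 → write _, move stay, go to p1
p1 | __[_]1011   read _ → write _, move right, go to p0
p0 | ___[1]011   read 1 → write _, move stay, go to p1
p1 | ___[_]011   read _ → write _, move right, go to p0
p0 | ____[0]11   read 0 → write 1, move right, go to p2
p2 | ____1[1]1   read 1 → write 0, move left, go to p2
p2 | ____[1]01   read 1 → write 0, move left, go to p2
p2 | ___[_]001
At halt the head is at cell 3.

3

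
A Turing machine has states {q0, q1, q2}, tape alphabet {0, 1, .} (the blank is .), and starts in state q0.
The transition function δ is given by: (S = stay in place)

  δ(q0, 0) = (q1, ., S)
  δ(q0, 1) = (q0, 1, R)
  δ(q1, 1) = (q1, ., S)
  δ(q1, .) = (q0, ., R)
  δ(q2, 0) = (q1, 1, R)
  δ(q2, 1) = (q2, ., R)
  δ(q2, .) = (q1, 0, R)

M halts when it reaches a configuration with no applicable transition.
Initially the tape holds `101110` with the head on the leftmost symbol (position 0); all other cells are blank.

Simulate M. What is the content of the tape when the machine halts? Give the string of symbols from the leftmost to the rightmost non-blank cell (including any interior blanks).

1.111

state=q0 head=0 tape=[1]01110.   (q0,1)→(q0,1,R)
state=q0 head=1 tape=1[0]1110.   (q0,0)→(q1,.,S)
state=q1 head=1 tape=1[.]1110.   (q1,.)→(q0,.,R)
state=q0 head=2 tape=1.[1]110.   (q0,1)→(q0,1,R)
state=q0 head=3 tape=1.1[1]10.   (q0,1)→(q0,1,R)
state=q0 head=4 tape=1.11[1]0.   (q0,1)→(q0,1,R)
state=q0 head=5 tape=1.111[0].   (q0,0)→(q1,.,S)
state=q1 head=5 tape=1.111[.].   (q1,.)→(q0,.,R)
state=q0 head=6 tape=1.111.[.]
The non-blank tape span at halt is 1.111.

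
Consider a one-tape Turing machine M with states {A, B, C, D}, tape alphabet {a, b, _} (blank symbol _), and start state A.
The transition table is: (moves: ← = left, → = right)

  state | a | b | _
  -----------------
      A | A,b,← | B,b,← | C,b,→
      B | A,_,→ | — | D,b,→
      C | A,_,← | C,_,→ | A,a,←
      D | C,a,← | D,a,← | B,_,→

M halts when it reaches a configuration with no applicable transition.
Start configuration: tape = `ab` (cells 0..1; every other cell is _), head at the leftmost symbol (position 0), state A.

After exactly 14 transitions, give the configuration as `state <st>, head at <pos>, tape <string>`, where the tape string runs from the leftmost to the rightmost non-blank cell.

state A, head at 0, tape aa

A | __[a]b_   read a → write b, move ←, go to A
A | _[_]bb_   read _ → write b, move →, go to C
C | _b[b]b_   read b → write _, move →, go to C
C | _b_[b]_   read b → write _, move →, go to C
C | _b__[_]   read _ → write a, move ←, go to A
A | _b_[_]a   read _ → write b, move →, go to C
C | _b_b[a]   read a → write _, move ←, go to A
A | _b_[b]_   read b → write b, move ←, go to B
B | _b[_]b_   read _ → write b, move →, go to D
D | _bb[b]_   read b → write a, move ←, go to D
D | _b[b]a_   read b → write a, move ←, go to D
D | _[b]aa_   read b → write a, move ←, go to D
D | [_]aaa_   read _ → write _, move →, go to B
B | _[a]aa_   read a → write _, move →, go to A
A | __[a]a_
After 14 steps: state A, head at 0, tape aa.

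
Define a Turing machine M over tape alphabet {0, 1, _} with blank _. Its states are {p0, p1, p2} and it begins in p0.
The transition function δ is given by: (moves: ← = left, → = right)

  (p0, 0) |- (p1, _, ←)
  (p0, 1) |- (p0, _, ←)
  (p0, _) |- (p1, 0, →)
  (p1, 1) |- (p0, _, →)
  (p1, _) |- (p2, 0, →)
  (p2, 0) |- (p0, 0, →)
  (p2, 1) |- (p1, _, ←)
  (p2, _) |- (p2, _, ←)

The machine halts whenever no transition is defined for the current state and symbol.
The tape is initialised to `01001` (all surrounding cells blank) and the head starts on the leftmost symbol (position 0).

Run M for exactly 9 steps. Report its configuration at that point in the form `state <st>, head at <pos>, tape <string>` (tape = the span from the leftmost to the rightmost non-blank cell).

state p2, head at 1, tape 000_01

state=p0 head=0 tape=_[0]1001   (p0,0)→(p1,_,←)
state=p1 head=-1 tape=[_]_1001   (p1,_)→(p2,0,→)
state=p2 head=0 tape=0[_]1001   (p2,_)→(p2,_,←)
state=p2 head=-1 tape=[0]_1001   (p2,0)→(p0,0,→)
state=p0 head=0 tape=0[_]1001   (p0,_)→(p1,0,→)
state=p1 head=1 tape=00[1]001   (p1,1)→(p0,_,→)
state=p0 head=2 tape=00_[0]01   (p0,0)→(p1,_,←)
state=p1 head=1 tape=00[_]_01   (p1,_)→(p2,0,→)
state=p2 head=2 tape=000[_]01   (p2,_)→(p2,_,←)
state=p2 head=1 tape=00[0]_01
After 9 steps: state p2, head at 1, tape 000_01.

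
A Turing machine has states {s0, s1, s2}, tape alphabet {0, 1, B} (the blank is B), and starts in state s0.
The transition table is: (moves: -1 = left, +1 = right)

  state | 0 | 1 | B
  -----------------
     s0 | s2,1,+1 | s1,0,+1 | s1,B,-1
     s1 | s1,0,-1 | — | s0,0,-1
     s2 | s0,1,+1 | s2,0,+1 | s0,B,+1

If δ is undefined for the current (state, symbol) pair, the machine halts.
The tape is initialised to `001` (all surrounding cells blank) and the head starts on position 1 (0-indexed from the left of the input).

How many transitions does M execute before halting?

s0 | 0[0]1BB   read 0 → write 1, move +1, go to s2
s2 | 01[1]BB   read 1 → write 0, move +1, go to s2
s2 | 010[B]B   read B → write B, move +1, go to s0
s0 | 010B[B]   read B → write B, move -1, go to s1
s1 | 010[B]B   read B → write 0, move -1, go to s0
s0 | 01[0]0B   read 0 → write 1, move +1, go to s2
s2 | 011[0]B   read 0 → write 1, move +1, go to s0
s0 | 0111[B]   read B → write B, move -1, go to s1
s1 | 011[1]B
M halts after 8 transitions.

8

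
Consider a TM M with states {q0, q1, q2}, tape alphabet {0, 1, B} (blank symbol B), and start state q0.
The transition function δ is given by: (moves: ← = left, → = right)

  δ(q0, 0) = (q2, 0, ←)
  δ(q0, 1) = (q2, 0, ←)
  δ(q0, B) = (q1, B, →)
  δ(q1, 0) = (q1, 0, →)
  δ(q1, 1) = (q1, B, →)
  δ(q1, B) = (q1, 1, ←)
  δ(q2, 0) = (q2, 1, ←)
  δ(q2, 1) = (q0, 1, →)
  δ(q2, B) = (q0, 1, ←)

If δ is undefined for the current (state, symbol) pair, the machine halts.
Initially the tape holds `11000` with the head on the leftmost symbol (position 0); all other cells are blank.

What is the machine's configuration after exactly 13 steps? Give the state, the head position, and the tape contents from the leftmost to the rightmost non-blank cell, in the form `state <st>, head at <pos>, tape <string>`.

state=q0 head=0 tape=BB[1]1000BB   (q0,1)→(q2,0,←)
state=q2 head=-1 tape=B[B]01000BB   (q2,B)→(q0,1,←)
state=q0 head=-2 tape=[B]101000BB   (q0,B)→(q1,B,→)
state=q1 head=-1 tape=B[1]01000BB   (q1,1)→(q1,B,→)
state=q1 head=0 tape=BB[0]1000BB   (q1,0)→(q1,0,→)
state=q1 head=1 tape=BB0[1]000BB   (q1,1)→(q1,B,→)
state=q1 head=2 tape=BB0B[0]00BB   (q1,0)→(q1,0,→)
state=q1 head=3 tape=BB0B0[0]0BB   (q1,0)→(q1,0,→)
state=q1 head=4 tape=BB0B00[0]BB   (q1,0)→(q1,0,→)
state=q1 head=5 tape=BB0B000[B]B   (q1,B)→(q1,1,←)
state=q1 head=4 tape=BB0B00[0]1B   (q1,0)→(q1,0,→)
state=q1 head=5 tape=BB0B000[1]B   (q1,1)→(q1,B,→)
state=q1 head=6 tape=BB0B000B[B]   (q1,B)→(q1,1,←)
state=q1 head=5 tape=BB0B000[B]1
After 13 steps: state q1, head at 5, tape 0B000B1.

state q1, head at 5, tape 0B000B1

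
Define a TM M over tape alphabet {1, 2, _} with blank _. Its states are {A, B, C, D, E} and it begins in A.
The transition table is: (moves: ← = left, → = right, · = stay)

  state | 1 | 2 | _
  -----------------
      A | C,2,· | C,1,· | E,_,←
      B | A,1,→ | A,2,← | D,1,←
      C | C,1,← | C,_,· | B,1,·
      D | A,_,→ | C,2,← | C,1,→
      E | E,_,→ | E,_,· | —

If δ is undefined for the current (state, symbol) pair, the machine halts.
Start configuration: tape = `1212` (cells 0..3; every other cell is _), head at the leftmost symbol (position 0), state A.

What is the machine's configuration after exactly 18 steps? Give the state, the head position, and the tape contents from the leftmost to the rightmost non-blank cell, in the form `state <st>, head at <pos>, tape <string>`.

state C, head at 2, tape 11122

state=A head=0 tape=_[1]212   (A,1)→(C,2,·)
state=C head=0 tape=_[2]212   (C,2)→(C,_,·)
state=C head=0 tape=_[_]212   (C,_)→(B,1,·)
state=B head=0 tape=_[1]212   (B,1)→(A,1,→)
state=A head=1 tape=_1[2]12   (A,2)→(C,1,·)
state=C head=1 tape=_1[1]12   (C,1)→(C,1,←)
state=C head=0 tape=_[1]112   (C,1)→(C,1,←)
state=C head=-1 tape=[_]1112   (C,_)→(B,1,·)
state=B head=-1 tape=[1]1112   (B,1)→(A,1,→)
state=A head=0 tape=1[1]112   (A,1)→(C,2,·)
state=C head=0 tape=1[2]112   (C,2)→(C,_,·)
state=C head=0 tape=1[_]112   (C,_)→(B,1,·)
state=B head=0 tape=1[1]112   (B,1)→(A,1,→)
state=A head=1 tape=11[1]12   (A,1)→(C,2,·)
state=C head=1 tape=11[2]12   (C,2)→(C,_,·)
state=C head=1 tape=11[_]12   (C,_)→(B,1,·)
state=B head=1 tape=11[1]12   (B,1)→(A,1,→)
state=A head=2 tape=111[1]2   (A,1)→(C,2,·)
state=C head=2 tape=111[2]2
After 18 steps: state C, head at 2, tape 11122.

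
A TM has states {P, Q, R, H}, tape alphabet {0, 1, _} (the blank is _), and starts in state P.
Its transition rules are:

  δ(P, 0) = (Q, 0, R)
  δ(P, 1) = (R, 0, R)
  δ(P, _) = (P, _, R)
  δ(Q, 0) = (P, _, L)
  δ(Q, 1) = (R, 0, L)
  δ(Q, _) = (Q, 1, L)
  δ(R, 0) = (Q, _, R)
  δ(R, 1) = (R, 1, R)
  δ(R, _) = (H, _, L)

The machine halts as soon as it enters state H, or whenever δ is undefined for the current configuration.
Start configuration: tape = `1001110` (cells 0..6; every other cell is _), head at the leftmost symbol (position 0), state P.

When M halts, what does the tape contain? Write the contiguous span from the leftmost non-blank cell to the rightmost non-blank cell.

state=P head=0 tape=[1]001110_   (P,1)→(R,0,R)
state=R head=1 tape=0[0]01110_   (R,0)→(Q,_,R)
state=Q head=2 tape=0_[0]1110_   (Q,0)→(P,_,L)
state=P head=1 tape=0[_]_1110_   (P,_)→(P,_,R)
state=P head=2 tape=0_[_]1110_   (P,_)→(P,_,R)
state=P head=3 tape=0__[1]110_   (P,1)→(R,0,R)
state=R head=4 tape=0__0[1]10_   (R,1)→(R,1,R)
state=R head=5 tape=0__01[1]0_   (R,1)→(R,1,R)
state=R head=6 tape=0__011[0]_   (R,0)→(Q,_,R)
state=Q head=7 tape=0__011_[_]   (Q,_)→(Q,1,L)
state=Q head=6 tape=0__011[_]1   (Q,_)→(Q,1,L)
state=Q head=5 tape=0__01[1]11   (Q,1)→(R,0,L)
state=R head=4 tape=0__0[1]011   (R,1)→(R,1,R)
state=R head=5 tape=0__01[0]11   (R,0)→(Q,_,R)
state=Q head=6 tape=0__01_[1]1   (Q,1)→(R,0,L)
state=R head=5 tape=0__01[_]01   (R,_)→(H,_,L)
state=H head=4 tape=0__0[1]_01
The non-blank tape span at halt is 0__01_01.

0__01_01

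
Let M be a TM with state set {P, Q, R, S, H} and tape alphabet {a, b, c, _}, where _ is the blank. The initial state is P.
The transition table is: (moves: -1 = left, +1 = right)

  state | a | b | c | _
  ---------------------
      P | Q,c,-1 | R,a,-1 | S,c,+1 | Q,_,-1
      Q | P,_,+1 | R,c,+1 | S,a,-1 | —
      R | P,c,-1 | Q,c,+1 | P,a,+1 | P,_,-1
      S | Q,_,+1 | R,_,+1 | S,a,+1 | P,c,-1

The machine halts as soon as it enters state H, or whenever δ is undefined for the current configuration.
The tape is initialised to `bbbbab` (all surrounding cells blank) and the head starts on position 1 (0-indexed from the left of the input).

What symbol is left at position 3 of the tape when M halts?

state=P head=1 tape=b[b]bbab_   (P,b)→(R,a,-1)
state=R head=0 tape=[b]abbab_   (R,b)→(Q,c,+1)
state=Q head=1 tape=c[a]bbab_   (Q,a)→(P,_,+1)
state=P head=2 tape=c_[b]bab_   (P,b)→(R,a,-1)
state=R head=1 tape=c[_]abab_   (R,_)→(P,_,-1)
state=P head=0 tape=[c]_abab_   (P,c)→(S,c,+1)
state=S head=1 tape=c[_]abab_   (S,_)→(P,c,-1)
state=P head=0 tape=[c]cabab_   (P,c)→(S,c,+1)
state=S head=1 tape=c[c]abab_   (S,c)→(S,a,+1)
state=S head=2 tape=ca[a]bab_   (S,a)→(Q,_,+1)
state=Q head=3 tape=ca_[b]ab_   (Q,b)→(R,c,+1)
state=R head=4 tape=ca_c[a]b_   (R,a)→(P,c,-1)
state=P head=3 tape=ca_[c]cb_   (P,c)→(S,c,+1)
state=S head=4 tape=ca_c[c]b_   (S,c)→(S,a,+1)
state=S head=5 tape=ca_ca[b]_   (S,b)→(R,_,+1)
state=R head=6 tape=ca_ca_[_]   (R,_)→(P,_,-1)
state=P head=5 tape=ca_ca[_]_   (P,_)→(Q,_,-1)
state=Q head=4 tape=ca_c[a]__   (Q,a)→(P,_,+1)
state=P head=5 tape=ca_c_[_]_   (P,_)→(Q,_,-1)
state=Q head=4 tape=ca_c[_]__
Cell 3 holds c when M halts.

c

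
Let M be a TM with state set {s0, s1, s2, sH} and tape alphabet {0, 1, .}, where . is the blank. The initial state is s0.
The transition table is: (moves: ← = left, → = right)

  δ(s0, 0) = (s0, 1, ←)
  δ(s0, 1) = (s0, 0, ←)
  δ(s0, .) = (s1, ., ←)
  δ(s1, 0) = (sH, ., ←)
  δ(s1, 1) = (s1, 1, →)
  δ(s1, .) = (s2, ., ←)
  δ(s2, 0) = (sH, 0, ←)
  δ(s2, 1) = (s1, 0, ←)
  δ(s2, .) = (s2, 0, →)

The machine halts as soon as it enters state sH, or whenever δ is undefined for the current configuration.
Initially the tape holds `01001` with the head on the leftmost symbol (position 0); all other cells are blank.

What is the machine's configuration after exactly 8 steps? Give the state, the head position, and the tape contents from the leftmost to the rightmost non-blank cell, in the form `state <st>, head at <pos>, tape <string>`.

state sH, head at -2, tape 00.01001

s0 | ...[0]1001   read 0 → write 1, move ←, go to s0
s0 | ..[.]11001   read . → write ., move ←, go to s1
s1 | .[.].11001   read . → write ., move ←, go to s2
s2 | [.]..11001   read . → write 0, move →, go to s2
s2 | 0[.].11001   read . → write 0, move →, go to s2
s2 | 00[.]11001   read . → write 0, move →, go to s2
s2 | 000[1]1001   read 1 → write 0, move ←, go to s1
s1 | 00[0]01001   read 0 → write ., move ←, go to sH
sH | 0[0].01001
After 8 steps: state sH, head at -2, tape 00.01001.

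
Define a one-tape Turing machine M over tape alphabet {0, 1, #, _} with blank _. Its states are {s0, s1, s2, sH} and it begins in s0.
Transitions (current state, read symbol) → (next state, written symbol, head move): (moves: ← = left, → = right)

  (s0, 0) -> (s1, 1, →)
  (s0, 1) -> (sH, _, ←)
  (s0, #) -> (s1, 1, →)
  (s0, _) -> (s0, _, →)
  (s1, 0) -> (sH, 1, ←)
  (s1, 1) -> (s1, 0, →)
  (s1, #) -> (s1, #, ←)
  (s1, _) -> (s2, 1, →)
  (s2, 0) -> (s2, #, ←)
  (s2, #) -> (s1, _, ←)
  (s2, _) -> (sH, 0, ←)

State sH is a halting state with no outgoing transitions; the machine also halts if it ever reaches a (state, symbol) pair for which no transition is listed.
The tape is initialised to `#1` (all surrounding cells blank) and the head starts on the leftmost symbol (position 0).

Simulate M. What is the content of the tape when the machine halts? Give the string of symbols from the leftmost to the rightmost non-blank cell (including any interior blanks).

1010

s0 | [#]1__   read # → write 1, move →, go to s1
s1 | 1[1]__   read 1 → write 0, move →, go to s1
s1 | 10[_]_   read _ → write 1, move →, go to s2
s2 | 101[_]   read _ → write 0, move ←, go to sH
sH | 10[1]0
The non-blank tape span at halt is 1010.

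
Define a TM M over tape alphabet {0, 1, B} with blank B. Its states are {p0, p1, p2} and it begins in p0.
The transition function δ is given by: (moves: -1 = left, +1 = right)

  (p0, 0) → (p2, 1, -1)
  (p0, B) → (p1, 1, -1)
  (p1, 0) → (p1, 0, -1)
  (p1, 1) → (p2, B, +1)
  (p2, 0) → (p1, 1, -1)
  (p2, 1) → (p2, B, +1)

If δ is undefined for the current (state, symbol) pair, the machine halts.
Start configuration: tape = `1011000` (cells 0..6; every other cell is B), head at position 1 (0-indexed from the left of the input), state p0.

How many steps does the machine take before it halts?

p0 | 1[0]11000   read 0 → write 1, move -1, go to p2
p2 | [1]111000   read 1 → write B, move +1, go to p2
p2 | B[1]11000   read 1 → write B, move +1, go to p2
p2 | BB[1]1000   read 1 → write B, move +1, go to p2
p2 | BBB[1]000   read 1 → write B, move +1, go to p2
p2 | BBBB[0]00   read 0 → write 1, move -1, go to p1
p1 | BBB[B]100
M halts after 6 transitions.

6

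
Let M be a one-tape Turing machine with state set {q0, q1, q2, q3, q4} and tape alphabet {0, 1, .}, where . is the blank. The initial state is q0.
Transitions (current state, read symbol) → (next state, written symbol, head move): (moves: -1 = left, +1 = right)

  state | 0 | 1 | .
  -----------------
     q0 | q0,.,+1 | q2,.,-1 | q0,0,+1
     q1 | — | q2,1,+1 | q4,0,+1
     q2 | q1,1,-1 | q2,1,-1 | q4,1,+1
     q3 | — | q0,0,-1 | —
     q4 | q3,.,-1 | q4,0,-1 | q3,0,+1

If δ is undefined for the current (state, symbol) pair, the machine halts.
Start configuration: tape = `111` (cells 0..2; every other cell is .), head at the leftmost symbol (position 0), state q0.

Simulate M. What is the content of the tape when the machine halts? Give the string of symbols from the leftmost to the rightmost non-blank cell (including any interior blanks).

q0 | .[1]11.   read 1 → write ., move -1, go to q2
q2 | [.].11.   read . → write 1, move +1, go to q4
q4 | 1[.]11.   read . → write 0, move +1, go to q3
q3 | 10[1]1.   read 1 → write 0, move -1, go to q0
q0 | 1[0]01.   read 0 → write ., move +1, go to q0
q0 | 1.[0]1.   read 0 → write ., move +1, go to q0
q0 | 1..[1].   read 1 → write ., move -1, go to q2
q2 | 1.[.]..   read . → write 1, move +1, go to q4
q4 | 1.1[.].   read . → write 0, move +1, go to q3
q3 | 1.10[.]
The non-blank tape span at halt is 1.10.

1.10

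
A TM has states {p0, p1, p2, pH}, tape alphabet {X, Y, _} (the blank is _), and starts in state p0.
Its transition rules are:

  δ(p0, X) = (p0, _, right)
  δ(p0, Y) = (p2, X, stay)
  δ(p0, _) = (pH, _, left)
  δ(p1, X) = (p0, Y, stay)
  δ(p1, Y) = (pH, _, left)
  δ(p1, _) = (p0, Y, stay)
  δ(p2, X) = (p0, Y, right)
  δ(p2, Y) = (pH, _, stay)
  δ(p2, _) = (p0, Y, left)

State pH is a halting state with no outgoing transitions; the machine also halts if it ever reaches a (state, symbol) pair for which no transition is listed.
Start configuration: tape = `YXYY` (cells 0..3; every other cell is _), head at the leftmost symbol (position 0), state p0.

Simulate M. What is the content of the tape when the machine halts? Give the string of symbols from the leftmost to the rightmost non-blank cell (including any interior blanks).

Y_YY

state=p0 head=0 tape=[Y]XYY_   (p0,Y)→(p2,X,stay)
state=p2 head=0 tape=[X]XYY_   (p2,X)→(p0,Y,right)
state=p0 head=1 tape=Y[X]YY_   (p0,X)→(p0,_,right)
state=p0 head=2 tape=Y_[Y]Y_   (p0,Y)→(p2,X,stay)
state=p2 head=2 tape=Y_[X]Y_   (p2,X)→(p0,Y,right)
state=p0 head=3 tape=Y_Y[Y]_   (p0,Y)→(p2,X,stay)
state=p2 head=3 tape=Y_Y[X]_   (p2,X)→(p0,Y,right)
state=p0 head=4 tape=Y_YY[_]   (p0,_)→(pH,_,left)
state=pH head=3 tape=Y_Y[Y]_
The non-blank tape span at halt is Y_YY.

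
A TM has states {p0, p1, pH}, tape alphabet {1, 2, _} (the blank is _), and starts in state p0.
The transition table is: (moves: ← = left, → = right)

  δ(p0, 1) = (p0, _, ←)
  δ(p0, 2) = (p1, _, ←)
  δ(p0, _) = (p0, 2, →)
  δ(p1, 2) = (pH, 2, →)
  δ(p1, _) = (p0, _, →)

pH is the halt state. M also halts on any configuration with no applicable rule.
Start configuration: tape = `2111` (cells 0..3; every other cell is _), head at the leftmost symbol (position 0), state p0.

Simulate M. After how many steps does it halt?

p0 | _[2]111   read 2 → write _, move ←, go to p1
p1 | [_]_111   read _ → write _, move →, go to p0
p0 | _[_]111   read _ → write 2, move →, go to p0
p0 | _2[1]11   read 1 → write _, move ←, go to p0
p0 | _[2]_11   read 2 → write _, move ←, go to p1
p1 | [_]__11   read _ → write _, move →, go to p0
p0 | _[_]_11   read _ → write 2, move →, go to p0
p0 | _2[_]11   read _ → write 2, move →, go to p0
p0 | _22[1]1   read 1 → write _, move ←, go to p0
p0 | _2[2]_1   read 2 → write _, move ←, go to p1
p1 | _[2]__1   read 2 → write 2, move →, go to pH
pH | _2[_]_1
M halts after 11 transitions.

11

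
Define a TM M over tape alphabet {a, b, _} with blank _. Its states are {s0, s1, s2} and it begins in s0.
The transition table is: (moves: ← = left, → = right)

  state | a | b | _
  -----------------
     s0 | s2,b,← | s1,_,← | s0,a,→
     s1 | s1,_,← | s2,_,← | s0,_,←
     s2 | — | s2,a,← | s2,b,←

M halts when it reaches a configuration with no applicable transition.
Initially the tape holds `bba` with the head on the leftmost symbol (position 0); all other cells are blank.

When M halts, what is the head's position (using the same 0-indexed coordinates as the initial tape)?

state=s0 head=0 tape=____[b]ba   (s0,b)→(s1,_,←)
state=s1 head=-1 tape=___[_]_ba   (s1,_)→(s0,_,←)
state=s0 head=-2 tape=__[_]__ba   (s0,_)→(s0,a,→)
state=s0 head=-1 tape=__a[_]_ba   (s0,_)→(s0,a,→)
state=s0 head=0 tape=__aa[_]ba   (s0,_)→(s0,a,→)
state=s0 head=1 tape=__aaa[b]a   (s0,b)→(s1,_,←)
state=s1 head=0 tape=__aa[a]_a   (s1,a)→(s1,_,←)
state=s1 head=-1 tape=__a[a]__a   (s1,a)→(s1,_,←)
state=s1 head=-2 tape=__[a]___a   (s1,a)→(s1,_,←)
state=s1 head=-3 tape=_[_]____a   (s1,_)→(s0,_,←)
state=s0 head=-4 tape=[_]_____a   (s0,_)→(s0,a,→)
state=s0 head=-3 tape=a[_]____a   (s0,_)→(s0,a,→)
state=s0 head=-2 tape=aa[_]___a   (s0,_)→(s0,a,→)
state=s0 head=-1 tape=aaa[_]__a   (s0,_)→(s0,a,→)
state=s0 head=0 tape=aaaa[_]_a   (s0,_)→(s0,a,→)
state=s0 head=1 tape=aaaaa[_]a   (s0,_)→(s0,a,→)
state=s0 head=2 tape=aaaaaa[a]   (s0,a)→(s2,b,←)
state=s2 head=1 tape=aaaaa[a]b
At halt the head is at cell 1.

1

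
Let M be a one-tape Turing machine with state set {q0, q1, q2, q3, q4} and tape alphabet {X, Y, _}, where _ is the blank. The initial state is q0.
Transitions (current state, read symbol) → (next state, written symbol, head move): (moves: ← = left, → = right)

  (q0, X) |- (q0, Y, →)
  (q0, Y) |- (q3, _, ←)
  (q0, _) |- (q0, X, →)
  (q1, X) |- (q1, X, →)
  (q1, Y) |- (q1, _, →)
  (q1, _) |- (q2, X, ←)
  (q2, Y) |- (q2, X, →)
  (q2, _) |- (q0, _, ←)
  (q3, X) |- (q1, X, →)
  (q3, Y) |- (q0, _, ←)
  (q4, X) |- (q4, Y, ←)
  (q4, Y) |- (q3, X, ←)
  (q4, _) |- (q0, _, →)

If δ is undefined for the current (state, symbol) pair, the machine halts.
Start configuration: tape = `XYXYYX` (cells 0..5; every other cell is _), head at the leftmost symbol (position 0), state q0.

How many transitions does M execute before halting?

15

q0 | _[X]YXYYX   read X → write Y, move →, go to q0
q0 | _Y[Y]XYYX   read Y → write _, move ←, go to q3
q3 | _[Y]_XYYX   read Y → write _, move ←, go to q0
q0 | [_]__XYYX   read _ → write X, move →, go to q0
q0 | X[_]_XYYX   read _ → write X, move →, go to q0
q0 | XX[_]XYYX   read _ → write X, move →, go to q0
q0 | XXX[X]YYX   read X → write Y, move →, go to q0
q0 | XXXY[Y]YX   read Y → write _, move ←, go to q3
q3 | XXX[Y]_YX   read Y → write _, move ←, go to q0
q0 | XX[X]__YX   read X → write Y, move →, go to q0
q0 | XXY[_]_YX   read _ → write X, move →, go to q0
q0 | XXYX[_]YX   read _ → write X, move →, go to q0
q0 | XXYXX[Y]X   read Y → write _, move ←, go to q3
q3 | XXYX[X]_X   read X → write X, move →, go to q1
q1 | XXYXX[_]X   read _ → write X, move ←, go to q2
q2 | XXYX[X]XX
M halts after 15 transitions.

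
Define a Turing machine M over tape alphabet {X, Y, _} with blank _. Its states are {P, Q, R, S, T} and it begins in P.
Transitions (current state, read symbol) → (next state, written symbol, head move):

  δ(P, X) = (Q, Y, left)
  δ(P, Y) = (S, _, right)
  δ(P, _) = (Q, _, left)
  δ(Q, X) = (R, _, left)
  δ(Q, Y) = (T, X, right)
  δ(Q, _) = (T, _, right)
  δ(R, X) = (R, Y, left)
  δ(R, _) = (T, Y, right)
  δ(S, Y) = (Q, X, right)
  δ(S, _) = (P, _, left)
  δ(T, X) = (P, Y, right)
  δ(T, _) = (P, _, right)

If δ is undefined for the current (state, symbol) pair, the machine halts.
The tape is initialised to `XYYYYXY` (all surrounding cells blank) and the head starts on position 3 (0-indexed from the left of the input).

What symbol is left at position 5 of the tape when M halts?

P | XYY[Y]YXY   read Y → write _, move right, go to S
S | XYY_[Y]XY   read Y → write X, move right, go to Q
Q | XYY_X[X]Y   read X → write _, move left, go to R
R | XYY_[X]_Y   read X → write Y, move left, go to R
R | XYY[_]Y_Y   read _ → write Y, move right, go to T
T | XYYY[Y]_Y
Cell 5 holds _ when M halts.

_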